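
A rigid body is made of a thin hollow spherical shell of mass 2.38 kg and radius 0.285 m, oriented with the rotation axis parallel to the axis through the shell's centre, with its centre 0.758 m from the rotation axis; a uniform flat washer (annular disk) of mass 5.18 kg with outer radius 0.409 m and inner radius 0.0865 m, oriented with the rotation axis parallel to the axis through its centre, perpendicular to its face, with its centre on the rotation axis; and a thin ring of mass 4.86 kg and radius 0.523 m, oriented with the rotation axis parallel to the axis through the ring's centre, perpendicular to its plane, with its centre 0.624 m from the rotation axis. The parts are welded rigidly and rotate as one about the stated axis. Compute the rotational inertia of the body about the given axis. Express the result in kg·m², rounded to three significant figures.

5.17

Spherical shell: I_cm = (2/3)MR² = (2/3)(2.38)(0.285)² = 0.12888 kg·m²; centre at d = 0.758 m, so the parallel axis theorem gives I = 0.12888 + (2.38)(0.758)² = 1.4963 kg·m².
Annular disk: I_cm = (1/2)M(R²+r²) = (1/2)(5.18)[(0.409)² + (0.0865)²] = 0.45264 kg·m²; axis through the centre, so I = 0.45264 kg·m².
Thin ring: I_cm = MR² = (4.86)(0.523)² = 1.3294 kg·m²; centre at d = 0.624 m, so the parallel axis theorem gives I = 1.3294 + (4.86)(0.624)² = 3.2217 kg·m².
Total I = 1.4963 + 0.45264 + 3.2217 = 5.1707 kg·m².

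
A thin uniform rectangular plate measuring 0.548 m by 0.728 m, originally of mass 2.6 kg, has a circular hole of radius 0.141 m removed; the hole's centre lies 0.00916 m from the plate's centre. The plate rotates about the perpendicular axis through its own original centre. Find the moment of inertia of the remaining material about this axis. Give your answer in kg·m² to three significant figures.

Unpierced body about its centre: I₀ = (1/12)M(a²+b²) = (1/12)(2.6)[(0.548)² + (0.728)²] = 0.1799 kg·m².
The removed disk has mass m = M·πr²/(ab) = (2.6)·π(0.141)²/(0.548·0.728) = 0.40705 kg (same uniform areal density).
Its moment of inertia about the rotation axis (parallel-axis theorem): I_hole = (1/2)mr² + md² = (1/2)(0.40705)(0.141)² + (0.40705)(0.00916)² = 0.0040805 kg·m².
Treating the hole as negative mass, I = I₀ − I_hole = 0.1799 − 0.0040805 = 0.17582 kg·m².

0.176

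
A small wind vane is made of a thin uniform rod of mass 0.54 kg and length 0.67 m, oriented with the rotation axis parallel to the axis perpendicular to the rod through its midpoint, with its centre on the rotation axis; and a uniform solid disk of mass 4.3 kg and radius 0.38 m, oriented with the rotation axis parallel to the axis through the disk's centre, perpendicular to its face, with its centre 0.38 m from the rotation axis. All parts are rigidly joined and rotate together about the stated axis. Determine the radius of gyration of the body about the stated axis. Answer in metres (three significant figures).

0.443

Thin rod: I_cm = (1/12)ML² = (1/12)(0.54)(0.67)² = 0.020201 kg m²; axis through the centre, so I = 0.020201 kg m².
Solid disk: I_cm = (1/2)MR² = (1/2)(4.3)(0.38)² = 0.31046 kg m²; centre at d = 0.38 m, so the parallel axis theorem gives I = 0.31046 + (4.3)(0.38)² = 0.93138 kg m².
Total I = 0.95158 kg m²; total mass M = 4.84 kg.
k = √(I/M) = √(0.95158/4.84) = 0.4434 m.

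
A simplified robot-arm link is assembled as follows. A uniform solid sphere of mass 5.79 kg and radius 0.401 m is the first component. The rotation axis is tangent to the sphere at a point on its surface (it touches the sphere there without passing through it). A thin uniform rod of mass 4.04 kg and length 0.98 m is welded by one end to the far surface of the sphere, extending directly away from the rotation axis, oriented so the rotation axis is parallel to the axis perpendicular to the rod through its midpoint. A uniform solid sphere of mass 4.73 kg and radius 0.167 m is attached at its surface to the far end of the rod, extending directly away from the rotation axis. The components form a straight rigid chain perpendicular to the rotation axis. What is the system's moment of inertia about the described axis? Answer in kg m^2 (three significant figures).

26.4

Solid sphere: I_cm = (2/5)MR² = (2/5)(5.79)(0.401)² = 0.37242 kg m^2; centre at d = 0.401 m, so the parallel axis theorem gives I = 0.37242 + (5.79)(0.401)² = 1.3035 kg m^2.
Thin rod: I_cm = (1/12)ML² = (1/12)(4.04)(0.98)² = 0.32333 kg m^2; centre at d = 0.401 + 0.401 + 0.49 = 1.292 m, so the parallel axis theorem gives I = 0.32333 + (4.04)(1.292)² = 7.0672 kg m^2.
Solid sphere: I_cm = (2/5)MR² = (2/5)(4.73)(0.167)² = 0.052766 kg m^2; centre at d = 0.401 + 0.401 + 0.49 + 0.49 + 0.167 = 1.949 m, so the parallel axis theorem gives I = 0.052766 + (4.73)(1.949)² = 18.02 kg m^2.
Total I = 1.3035 + 7.0672 + 18.02 = 26.391 kg m^2.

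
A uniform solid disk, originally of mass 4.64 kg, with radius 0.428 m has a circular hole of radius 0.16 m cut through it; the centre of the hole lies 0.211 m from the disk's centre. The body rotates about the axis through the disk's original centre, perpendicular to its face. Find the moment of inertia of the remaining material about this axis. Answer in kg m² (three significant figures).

0.388

Unpierced body about its centre: I₀ = (1/2)MR² = (1/2)(4.64)(0.428)² = 0.42499 kg m².
The removed disk has mass m = M·(r/R)² = (4.64)(0.16/0.428)² = 0.64844 kg (same uniform areal density).
Its moment of inertia about the rotation axis (parallel-axis theorem): I_hole = (1/2)mr² + md² = (1/2)(0.64844)(0.16)² + (0.64844)(0.211)² = 0.037169 kg m².
Treating the hole as negative mass, I = I₀ − I_hole = 0.42499 − 0.037169 = 0.38782 kg m².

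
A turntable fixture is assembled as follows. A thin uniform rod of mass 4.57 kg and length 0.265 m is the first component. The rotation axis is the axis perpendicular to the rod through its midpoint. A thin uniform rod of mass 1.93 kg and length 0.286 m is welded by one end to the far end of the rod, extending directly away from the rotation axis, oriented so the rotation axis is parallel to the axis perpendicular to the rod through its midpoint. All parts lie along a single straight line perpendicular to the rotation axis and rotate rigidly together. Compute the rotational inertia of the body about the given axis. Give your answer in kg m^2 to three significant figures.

0.186

Thin rod: I_cm = (1/12)ML² = (1/12)(4.57)(0.265)² = 0.026744 kg m^2; axis through the centre, so I = 0.026744 kg m^2.
Thin rod: I_cm = (1/12)ML² = (1/12)(1.93)(0.286)² = 0.013156 kg m^2; centre at d = 0.1325 + 0.143 = 0.2755 m, so the parallel axis theorem gives I = 0.013156 + (1.93)(0.2755)² = 0.15964 kg m^2.
Total I = 0.026744 + 0.15964 = 0.18639 kg m^2.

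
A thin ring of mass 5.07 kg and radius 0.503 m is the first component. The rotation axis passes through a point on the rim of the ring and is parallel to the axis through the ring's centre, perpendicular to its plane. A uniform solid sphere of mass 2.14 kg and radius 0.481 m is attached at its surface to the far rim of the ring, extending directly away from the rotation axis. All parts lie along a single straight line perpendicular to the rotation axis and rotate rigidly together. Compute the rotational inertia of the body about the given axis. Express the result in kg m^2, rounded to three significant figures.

Thin ring: I_cm = MR² = (5.07)(0.503)² = 1.2828 kg m^2; centre at d = 0.503 m, so I = I_cm + Md² gives I = 1.2828 + (5.07)(0.503)² = 2.5655 kg m^2.
Solid sphere: I_cm = (2/5)MR² = (2/5)(2.14)(0.481)² = 0.19805 kg m^2; centre at d = 0.503 + 0.503 + 0.481 = 1.487 m, so I = I_cm + Md² gives I = 0.19805 + (2.14)(1.487)² = 4.9299 kg m^2.
Total I = 2.5655 + 4.9299 = 7.4955 kg m^2.

7.50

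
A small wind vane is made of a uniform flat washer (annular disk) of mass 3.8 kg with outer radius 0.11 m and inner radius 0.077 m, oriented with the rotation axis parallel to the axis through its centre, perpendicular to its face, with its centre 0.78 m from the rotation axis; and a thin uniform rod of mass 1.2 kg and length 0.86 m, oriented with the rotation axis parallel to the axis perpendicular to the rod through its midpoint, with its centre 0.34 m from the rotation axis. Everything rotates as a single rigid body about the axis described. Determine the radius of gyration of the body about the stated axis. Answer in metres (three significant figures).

0.715

Annular disk: I_cm = (1/2)M(R²+r²) = (1/2)(3.8)[(0.11)² + (0.077)²] = 0.034255 kg m^2; centre at d = 0.78 m, so I = I_cm + Md² gives I = 0.034255 + (3.8)(0.78)² = 2.3462 kg m^2.
Thin rod: I_cm = (1/12)ML² = (1/12)(1.2)(0.86)² = 0.07396 kg m^2; centre at d = 0.34 m, so I = I_cm + Md² gives I = 0.07396 + (1.2)(0.34)² = 0.21268 kg m^2.
Total I = 2.5589 kg m^2; total mass M = 5 kg.
k = √(I/M) = √(2.5589/5) = 0.71538 m.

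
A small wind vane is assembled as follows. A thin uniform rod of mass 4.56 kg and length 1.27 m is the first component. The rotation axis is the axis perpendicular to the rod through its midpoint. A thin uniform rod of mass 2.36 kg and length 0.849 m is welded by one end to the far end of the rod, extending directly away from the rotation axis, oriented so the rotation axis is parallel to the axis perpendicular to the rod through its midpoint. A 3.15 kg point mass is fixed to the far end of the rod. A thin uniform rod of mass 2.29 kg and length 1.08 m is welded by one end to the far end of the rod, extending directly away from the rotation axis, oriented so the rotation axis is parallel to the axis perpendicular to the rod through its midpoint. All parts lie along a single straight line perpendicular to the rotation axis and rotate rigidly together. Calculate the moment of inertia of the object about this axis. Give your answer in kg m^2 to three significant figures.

Thin rod: I_cm = (1/12)ML² = (1/12)(4.56)(1.27)² = 0.6129 kg m^2; axis through the centre, so I = 0.6129 kg m^2.
Thin rod: I_cm = (1/12)ML² = (1/12)(2.36)(0.849)² = 0.14176 kg m^2; centre at d = 0.635 + 0.4245 = 1.0595 m, so the parallel axis theorem gives I = 0.14176 + (2.36)(1.0595)² = 2.791 kg m^2.
Point mass: I_cm = 0; centre at d = 0.635 + 0.4245 + 0.4245 = 1.484 m, so the parallel axis theorem gives I = 0 + (3.15)(1.484)² = 6.9371 kg m^2.
Thin rod: I_cm = (1/12)ML² = (1/12)(2.29)(1.08)² = 0.22259 kg m^2; centre at d = 0.635 + 0.4245 + 0.4245 + 0.54 = 2.024 m, so the parallel axis theorem gives I = 0.22259 + (2.29)(2.024)² = 9.6037 kg m^2.
Total I = 0.6129 + 2.791 + 6.9371 + 9.6037 = 19.945 kg m^2.

19.9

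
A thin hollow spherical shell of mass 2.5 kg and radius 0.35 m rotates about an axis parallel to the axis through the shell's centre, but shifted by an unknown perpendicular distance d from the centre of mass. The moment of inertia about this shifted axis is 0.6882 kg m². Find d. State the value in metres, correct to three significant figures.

About the centre-of-mass axis, I_cm = (2/3)MR² = (2/3)(2.5)(0.35)² = 0.20417 kg m².
Parallel axis theorem: I = I_cm + Md², so Md² = 0.6882 − 0.20417 = 0.48403 kg m².
d = √(0.48403 / 2.5) = 0.44002 m.

0.440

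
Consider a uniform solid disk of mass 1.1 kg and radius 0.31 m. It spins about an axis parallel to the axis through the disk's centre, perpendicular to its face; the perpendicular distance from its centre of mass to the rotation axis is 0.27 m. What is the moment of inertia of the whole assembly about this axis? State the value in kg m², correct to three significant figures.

0.133

I_cm = (1/2)MR² = (1/2)(1.1)(0.31)² = 0.052855 kg m²; centre at d = 0.27 m, so I = I_cm + Md² gives I = 0.052855 + (1.1)(0.27)² = 0.13305 kg m².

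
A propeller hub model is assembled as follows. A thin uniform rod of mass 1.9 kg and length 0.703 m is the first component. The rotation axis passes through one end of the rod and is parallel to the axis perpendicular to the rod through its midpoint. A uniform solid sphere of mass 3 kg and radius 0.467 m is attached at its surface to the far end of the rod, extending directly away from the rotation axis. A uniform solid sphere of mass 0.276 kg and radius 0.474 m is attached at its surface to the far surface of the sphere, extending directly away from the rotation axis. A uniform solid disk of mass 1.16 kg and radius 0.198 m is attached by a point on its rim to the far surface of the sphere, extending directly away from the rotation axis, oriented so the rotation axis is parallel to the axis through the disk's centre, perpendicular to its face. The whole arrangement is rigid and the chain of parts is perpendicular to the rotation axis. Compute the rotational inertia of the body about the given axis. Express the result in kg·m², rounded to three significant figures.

Thin rod: I_cm = (1/12)ML² = (1/12)(1.9)(0.703)² = 0.07825 kg·m²; centre at d = 0.3515 m, so the parallel axis theorem gives I = 0.07825 + (1.9)(0.3515)² = 0.313 kg·m².
Solid sphere: I_cm = (2/5)MR² = (2/5)(3)(0.467)² = 0.26171 kg·m²; centre at d = 0.3515 + 0.3515 + 0.467 = 1.17 m, so the parallel axis theorem gives I = 0.26171 + (3)(1.17)² = 4.3684 kg·m².
Solid sphere: I_cm = (2/5)MR² = (2/5)(0.276)(0.474)² = 0.024804 kg·m²; centre at d = 0.3515 + 0.3515 + 0.467 + 0.467 + 0.474 = 2.111 m, so the parallel axis theorem gives I = 0.024804 + (0.276)(2.111)² = 1.2547 kg·m².
Solid disk: I_cm = (1/2)MR² = (1/2)(1.16)(0.198)² = 0.022738 kg·m²; centre at d = 0.3515 + 0.3515 + 0.467 + 0.467 + 0.474 + 0.474 + 0.198 = 2.783 m, so the parallel axis theorem gives I = 0.022738 + (1.16)(2.783)² = 9.007 kg·m².
Total I = 0.313 + 4.3684 + 1.2547 + 9.007 = 14.943 kg·m².

14.9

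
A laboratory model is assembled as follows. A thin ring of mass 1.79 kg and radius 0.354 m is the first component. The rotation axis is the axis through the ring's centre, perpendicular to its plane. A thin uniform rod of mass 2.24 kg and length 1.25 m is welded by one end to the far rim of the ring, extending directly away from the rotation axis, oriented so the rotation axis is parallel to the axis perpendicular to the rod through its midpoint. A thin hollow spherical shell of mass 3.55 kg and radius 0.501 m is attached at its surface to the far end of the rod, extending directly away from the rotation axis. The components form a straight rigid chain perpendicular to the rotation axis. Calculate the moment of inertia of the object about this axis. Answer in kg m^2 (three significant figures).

Thin ring: I_cm = MR² = (1.79)(0.354)² = 0.22432 kg m^2; axis through the centre, so I = 0.22432 kg m^2.
Thin rod: I_cm = (1/12)ML² = (1/12)(2.24)(1.25)² = 0.29167 kg m^2; centre at d = 0.354 + 0.625 = 0.979 m, so I = I_cm + Md² gives I = 0.29167 + (2.24)(0.979)² = 2.4386 kg m^2.
Spherical shell: I_cm = (2/3)MR² = (2/3)(3.55)(0.501)² = 0.59404 kg m^2; centre at d = 0.354 + 0.625 + 0.625 + 0.501 = 2.105 m, so I = I_cm + Md² gives I = 0.59404 + (3.55)(2.105)² = 16.324 kg m^2.
Total I = 0.22432 + 2.4386 + 16.324 = 18.987 kg m^2.

19.0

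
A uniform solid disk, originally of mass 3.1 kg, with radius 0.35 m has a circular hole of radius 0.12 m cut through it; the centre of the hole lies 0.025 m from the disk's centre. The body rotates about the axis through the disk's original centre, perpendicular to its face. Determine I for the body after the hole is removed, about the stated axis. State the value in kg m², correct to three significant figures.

0.187

Unpierced body about its centre: I₀ = (1/2)MR² = (1/2)(3.1)(0.35)² = 0.18987 kg m².
The removed disk has mass m = M·(r/R)² = (3.1)(0.12/0.35)² = 0.36441 kg (same uniform areal density).
Its moment of inertia about the rotation axis (parallel-axis theorem): I_hole = (1/2)mr² + md² = (1/2)(0.36441)(0.12)² + (0.36441)(0.025)² = 0.0028515 kg m².
Treating the hole as negative mass, I = I₀ − I_hole = 0.18987 − 0.0028515 = 0.18702 kg m².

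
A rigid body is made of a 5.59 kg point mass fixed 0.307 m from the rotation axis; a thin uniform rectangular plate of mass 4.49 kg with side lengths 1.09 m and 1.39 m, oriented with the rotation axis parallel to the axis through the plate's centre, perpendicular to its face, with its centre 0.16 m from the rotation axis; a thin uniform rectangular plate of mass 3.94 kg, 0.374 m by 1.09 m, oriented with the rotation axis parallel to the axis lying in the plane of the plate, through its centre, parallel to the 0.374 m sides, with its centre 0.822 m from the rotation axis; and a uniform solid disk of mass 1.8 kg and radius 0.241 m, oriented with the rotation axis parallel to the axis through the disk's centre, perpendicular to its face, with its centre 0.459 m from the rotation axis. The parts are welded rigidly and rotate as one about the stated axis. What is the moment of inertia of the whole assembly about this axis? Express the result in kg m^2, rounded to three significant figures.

5.29

Point mass: I_cm = 0; centre at d = 0.307 m, so I = I_cm + Md² gives I = 0 + (5.59)(0.307)² = 0.52685 kg m^2.
Rectangular plate: I_cm = (1/12)M(a²+b²) = (1/12)(4.49)[(1.09)² + (1.39)²] = 1.1675 kg m^2; centre at d = 0.16 m, so I = I_cm + Md² gives I = 1.1675 + (4.49)(0.16)² = 1.2824 kg m^2.
Rectangular plate: I_cm = (1/12)Mb² = (1/12)(3.94)(1.09)² = 0.39009 kg m^2; centre at d = 0.822 m, so I = I_cm + Md² gives I = 0.39009 + (3.94)(0.822)² = 3.0523 kg m^2.
Solid disk: I_cm = (1/2)MR² = (1/2)(1.8)(0.241)² = 0.052273 kg m^2; centre at d = 0.459 m, so I = I_cm + Md² gives I = 0.052273 + (1.8)(0.459)² = 0.4315 kg m^2.
Total I = 0.52685 + 1.2824 + 3.0523 + 0.4315 = 5.2931 kg m^2.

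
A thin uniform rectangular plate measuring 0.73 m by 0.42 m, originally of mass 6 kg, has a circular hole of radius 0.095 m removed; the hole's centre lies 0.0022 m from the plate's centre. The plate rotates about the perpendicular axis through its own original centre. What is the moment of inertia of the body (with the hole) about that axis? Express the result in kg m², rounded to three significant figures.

0.352

Unpierced body about its centre: I₀ = (1/12)M(a²+b²) = (1/12)(6)[(0.73)² + (0.42)²] = 0.35465 kg m².
The removed disk has mass m = M·πr²/(ab) = (6)·π(0.095)²/(0.73·0.42) = 0.55485 kg (same uniform areal density).
Its moment of inertia about the rotation axis (parallel-axis theorem): I_hole = (1/2)mr² + md² = (1/2)(0.55485)(0.095)² + (0.55485)(0.0022)² = 0.0025064 kg m².
Treating the hole as negative mass, I = I₀ − I_hole = 0.35465 − 0.0025064 = 0.35214 kg m².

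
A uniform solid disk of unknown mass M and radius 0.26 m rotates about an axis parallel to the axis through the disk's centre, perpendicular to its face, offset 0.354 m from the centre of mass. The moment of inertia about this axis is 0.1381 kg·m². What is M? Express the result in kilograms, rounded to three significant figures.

I = I_cm + Md² = (1/2)MR² + Md² = M·[0.5·(0.26)² + (0.354)²] = M·0.15912.
So M = 0.1381 / 0.15912 = 0.86792 kg.

0.868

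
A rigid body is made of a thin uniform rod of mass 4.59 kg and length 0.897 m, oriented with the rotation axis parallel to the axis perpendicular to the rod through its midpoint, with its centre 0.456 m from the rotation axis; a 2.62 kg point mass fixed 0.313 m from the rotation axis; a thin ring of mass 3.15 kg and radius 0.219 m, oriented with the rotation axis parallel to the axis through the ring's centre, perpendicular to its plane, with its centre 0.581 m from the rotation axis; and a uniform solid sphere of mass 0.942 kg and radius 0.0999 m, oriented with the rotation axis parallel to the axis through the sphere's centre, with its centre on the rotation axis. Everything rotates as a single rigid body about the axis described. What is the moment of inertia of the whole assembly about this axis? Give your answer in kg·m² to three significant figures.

2.74

Thin rod: I_cm = (1/12)ML² = (1/12)(4.59)(0.897)² = 0.30776 kg·m²; centre at d = 0.456 m, so the parallel axis theorem gives I = 0.30776 + (4.59)(0.456)² = 1.2622 kg·m².
Point mass: I_cm = 0; centre at d = 0.313 m, so the parallel axis theorem gives I = 0 + (2.62)(0.313)² = 0.25668 kg·m².
Thin ring: I_cm = MR² = (3.15)(0.219)² = 0.15108 kg·m²; centre at d = 0.581 m, so the parallel axis theorem gives I = 0.15108 + (3.15)(0.581)² = 1.2144 kg·m².
Solid sphere: I_cm = (2/5)MR² = (2/5)(0.942)(0.0999)² = 0.0037605 kg·m²; axis through the centre, so I = 0.0037605 kg·m².
Total I = 1.2622 + 0.25668 + 1.2144 + 0.0037605 = 2.737 kg·m².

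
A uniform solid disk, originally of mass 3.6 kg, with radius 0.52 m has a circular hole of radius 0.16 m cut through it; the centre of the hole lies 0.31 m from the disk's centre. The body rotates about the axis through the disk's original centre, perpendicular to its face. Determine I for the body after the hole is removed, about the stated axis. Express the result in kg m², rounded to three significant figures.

Unpierced body about its centre: I₀ = (1/2)MR² = (1/2)(3.6)(0.52)² = 0.48672 kg m².
The removed disk has mass m = M·(r/R)² = (3.6)(0.16/0.52)² = 0.34083 kg (same uniform areal density).
Its moment of inertia about the rotation axis (parallel-axis theorem): I_hole = (1/2)mr² + md² = (1/2)(0.34083)(0.16)² + (0.34083)(0.31)² = 0.037116 kg m².
Treating the hole as negative mass, I = I₀ − I_hole = 0.48672 − 0.037116 = 0.4496 kg m².

0.450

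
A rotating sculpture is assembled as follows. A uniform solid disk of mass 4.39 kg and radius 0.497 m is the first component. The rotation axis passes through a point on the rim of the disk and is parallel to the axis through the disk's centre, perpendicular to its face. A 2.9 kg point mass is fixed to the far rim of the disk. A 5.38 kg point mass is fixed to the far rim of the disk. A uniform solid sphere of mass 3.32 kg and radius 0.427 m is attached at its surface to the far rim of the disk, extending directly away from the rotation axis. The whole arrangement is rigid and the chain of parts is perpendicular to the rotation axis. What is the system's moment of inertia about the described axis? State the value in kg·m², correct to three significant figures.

16.8

Solid disk: I_cm = (1/2)MR² = (1/2)(4.39)(0.497)² = 0.54218 kg·m²; centre at d = 0.497 m, so I = I_cm + Md² gives I = 0.54218 + (4.39)(0.497)² = 1.6266 kg·m².
Point mass: I_cm = 0; centre at d = 0.497 + 0.497 = 0.994 m, so I = I_cm + Md² gives I = 0 + (2.9)(0.994)² = 2.8653 kg·m².
Point mass: I_cm = 0; centre at d = 0.497 + 0.497 = 0.994 m, so I = I_cm + Md² gives I = 0 + (5.38)(0.994)² = 5.3156 kg·m².
Solid sphere: I_cm = (2/5)MR² = (2/5)(3.32)(0.427)² = 0.24213 kg·m²; centre at d = 0.497 + 0.497 + 0.427 = 1.421 m, so I = I_cm + Md² gives I = 0.24213 + (3.32)(1.421)² = 6.946 kg·m².
Total I = 1.6266 + 2.8653 + 5.3156 + 6.946 = 16.754 kg·m².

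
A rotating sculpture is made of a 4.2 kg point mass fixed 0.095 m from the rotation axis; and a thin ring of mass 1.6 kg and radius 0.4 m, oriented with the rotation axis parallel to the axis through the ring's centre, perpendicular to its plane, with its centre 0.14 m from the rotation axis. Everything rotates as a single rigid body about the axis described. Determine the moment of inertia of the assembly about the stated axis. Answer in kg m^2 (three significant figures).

Point mass: I_cm = 0; centre at d = 0.095 m, so I = I_cm + Md² gives I = 0 + (4.2)(0.095)² = 0.037905 kg m^2.
Thin ring: I_cm = MR² = (1.6)(0.4)² = 0.256 kg m^2; centre at d = 0.14 m, so I = I_cm + Md² gives I = 0.256 + (1.6)(0.14)² = 0.28736 kg m^2.
Total I = 0.037905 + 0.28736 = 0.32527 kg m^2.

0.325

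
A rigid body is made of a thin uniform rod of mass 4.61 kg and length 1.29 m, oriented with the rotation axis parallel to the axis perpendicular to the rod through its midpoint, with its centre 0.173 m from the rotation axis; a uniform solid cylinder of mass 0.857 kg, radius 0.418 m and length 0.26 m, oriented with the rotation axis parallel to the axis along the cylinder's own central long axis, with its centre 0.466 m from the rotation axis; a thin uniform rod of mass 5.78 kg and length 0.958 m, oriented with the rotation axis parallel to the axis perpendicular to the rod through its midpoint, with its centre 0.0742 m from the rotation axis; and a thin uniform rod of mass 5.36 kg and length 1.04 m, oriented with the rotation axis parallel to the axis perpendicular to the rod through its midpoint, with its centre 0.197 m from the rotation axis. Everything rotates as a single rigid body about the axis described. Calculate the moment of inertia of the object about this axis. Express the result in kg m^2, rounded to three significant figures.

2.20

Thin rod: I_cm = (1/12)ML² = (1/12)(4.61)(1.29)² = 0.63929 kg m^2; centre at d = 0.173 m, so I = I_cm + Md² gives I = 0.63929 + (4.61)(0.173)² = 0.77726 kg m^2.
Solid cylinder: I_cm = (1/2)MR² = (1/2)(0.857)(0.418)² = 0.074869 kg m^2; centre at d = 0.466 m, so I = I_cm + Md² gives I = 0.074869 + (0.857)(0.466)² = 0.26097 kg m^2.
Thin rod: I_cm = (1/12)ML² = (1/12)(5.78)(0.958)² = 0.44206 kg m^2; centre at d = 0.0742 m, so I = I_cm + Md² gives I = 0.44206 + (5.78)(0.0742)² = 0.47388 kg m^2.
Thin rod: I_cm = (1/12)ML² = (1/12)(5.36)(1.04)² = 0.48311 kg m^2; centre at d = 0.197 m, so I = I_cm + Md² gives I = 0.48311 + (5.36)(0.197)² = 0.69113 kg m^2.
Total I = 0.77726 + 0.26097 + 0.47388 + 0.69113 = 2.2032 kg m^2.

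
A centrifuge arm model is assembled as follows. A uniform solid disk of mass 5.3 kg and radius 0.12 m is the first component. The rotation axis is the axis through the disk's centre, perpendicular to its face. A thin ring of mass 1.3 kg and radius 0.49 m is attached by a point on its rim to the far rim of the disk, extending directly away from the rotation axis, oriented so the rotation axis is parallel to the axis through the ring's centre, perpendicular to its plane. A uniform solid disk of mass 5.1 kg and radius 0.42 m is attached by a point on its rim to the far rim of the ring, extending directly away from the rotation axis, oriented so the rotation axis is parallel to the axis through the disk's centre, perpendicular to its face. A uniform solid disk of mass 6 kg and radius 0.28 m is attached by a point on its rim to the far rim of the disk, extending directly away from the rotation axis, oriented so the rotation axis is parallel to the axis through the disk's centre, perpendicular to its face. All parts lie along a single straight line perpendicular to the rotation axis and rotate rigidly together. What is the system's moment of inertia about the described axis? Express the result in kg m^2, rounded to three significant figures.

42.9

Solid disk: I_cm = (1/2)MR² = (1/2)(5.3)(0.12)² = 0.03816 kg m^2; axis through the centre, so I = 0.03816 kg m^2.
Thin ring: I_cm = MR² = (1.3)(0.49)² = 0.31213 kg m^2; centre at d = 0.12 + 0.49 = 0.61 m, so I = I_cm + Md² gives I = 0.31213 + (1.3)(0.61)² = 0.79586 kg m^2.
Solid disk: I_cm = (1/2)MR² = (1/2)(5.1)(0.42)² = 0.44982 kg m^2; centre at d = 0.12 + 0.49 + 0.49 + 0.42 = 1.52 m, so I = I_cm + Md² gives I = 0.44982 + (5.1)(1.52)² = 12.233 kg m^2.
Solid disk: I_cm = (1/2)MR² = (1/2)(6)(0.28)² = 0.2352 kg m^2; centre at d = 0.12 + 0.49 + 0.49 + 0.42 + 0.42 + 0.28 = 2.22 m, so I = I_cm + Md² gives I = 0.2352 + (6)(2.22)² = 29.806 kg m^2.
Total I = 0.03816 + 0.79586 + 12.233 + 29.806 = 42.872 kg m^2.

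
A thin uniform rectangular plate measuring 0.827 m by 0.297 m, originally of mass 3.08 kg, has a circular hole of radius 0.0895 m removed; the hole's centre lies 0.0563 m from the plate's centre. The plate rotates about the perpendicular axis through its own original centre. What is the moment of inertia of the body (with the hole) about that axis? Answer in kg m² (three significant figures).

Unpierced body about its centre: I₀ = (1/12)M(a²+b²) = (1/12)(3.08)[(0.827)² + (0.297)²] = 0.19818 kg m².
The removed disk has mass m = M·πr²/(ab) = (3.08)·π(0.0895)²/(0.827·0.297) = 0.31556 kg (same uniform areal density).
Its moment of inertia about the rotation axis (parallel-axis theorem): I_hole = (1/2)mr² + md² = (1/2)(0.31556)(0.0895)² + (0.31556)(0.0563)² = 0.0022641 kg m².
Treating the hole as negative mass, I = I₀ − I_hole = 0.19818 − 0.0022641 = 0.19592 kg m².

0.196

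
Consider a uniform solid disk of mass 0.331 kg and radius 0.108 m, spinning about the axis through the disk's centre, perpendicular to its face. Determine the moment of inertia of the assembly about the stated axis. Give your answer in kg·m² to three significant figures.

0.00193

I_cm = (1/2)MR² = (1/2)(0.331)(0.108)² = 0.0019304 kg·m²; axis through the centre, so I = 0.0019304 kg·m².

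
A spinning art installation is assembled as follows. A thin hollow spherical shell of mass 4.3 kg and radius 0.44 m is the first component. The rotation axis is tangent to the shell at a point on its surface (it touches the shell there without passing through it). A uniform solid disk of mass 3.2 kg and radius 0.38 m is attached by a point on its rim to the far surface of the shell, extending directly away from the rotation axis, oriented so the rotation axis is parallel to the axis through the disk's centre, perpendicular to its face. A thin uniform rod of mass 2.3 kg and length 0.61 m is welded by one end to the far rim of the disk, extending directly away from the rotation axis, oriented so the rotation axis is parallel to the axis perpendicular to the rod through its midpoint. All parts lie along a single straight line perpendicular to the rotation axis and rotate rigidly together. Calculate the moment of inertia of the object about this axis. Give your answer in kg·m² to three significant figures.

Spherical shell: I_cm = (2/3)MR² = (2/3)(4.3)(0.44)² = 0.55499 kg·m²; centre at d = 0.44 m, so I = I_cm + Md² gives I = 0.55499 + (4.3)(0.44)² = 1.3875 kg·m².
Solid disk: I_cm = (1/2)MR² = (1/2)(3.2)(0.38)² = 0.23104 kg·m²; centre at d = 0.44 + 0.44 + 0.38 = 1.26 m, so I = I_cm + Md² gives I = 0.23104 + (3.2)(1.26)² = 5.3114 kg·m².
Thin rod: I_cm = (1/12)ML² = (1/12)(2.3)(0.61)² = 0.071319 kg·m²; centre at d = 0.44 + 0.44 + 0.38 + 0.38 + 0.305 = 1.945 m, so I = I_cm + Md² gives I = 0.071319 + (2.3)(1.945)² = 8.7723 kg·m².
Total I = 1.3875 + 5.3114 + 8.7723 = 15.471 kg·m².

15.5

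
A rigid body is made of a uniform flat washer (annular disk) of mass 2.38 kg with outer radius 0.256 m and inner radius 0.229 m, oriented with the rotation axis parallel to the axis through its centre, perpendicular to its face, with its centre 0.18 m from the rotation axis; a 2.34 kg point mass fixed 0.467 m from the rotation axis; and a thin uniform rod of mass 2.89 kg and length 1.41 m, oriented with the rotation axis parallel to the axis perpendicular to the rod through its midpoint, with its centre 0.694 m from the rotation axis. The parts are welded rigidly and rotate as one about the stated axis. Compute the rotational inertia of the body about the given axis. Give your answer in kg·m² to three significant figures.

Annular disk: I_cm = (1/2)M(R²+r²) = (1/2)(2.38)[(0.256)² + (0.229)²] = 0.14039 kg·m²; centre at d = 0.18 m, so I = I_cm + Md² gives I = 0.14039 + (2.38)(0.18)² = 0.2175 kg·m².
Point mass: I_cm = 0; centre at d = 0.467 m, so I = I_cm + Md² gives I = 0 + (2.34)(0.467)² = 0.51033 kg·m².
Thin rod: I_cm = (1/12)ML² = (1/12)(2.89)(1.41)² = 0.4788 kg·m²; centre at d = 0.694 m, so I = I_cm + Md² gives I = 0.4788 + (2.89)(0.694)² = 1.8707 kg·m².
Total I = 0.2175 + 0.51033 + 1.8707 = 2.5986 kg·m².

2.60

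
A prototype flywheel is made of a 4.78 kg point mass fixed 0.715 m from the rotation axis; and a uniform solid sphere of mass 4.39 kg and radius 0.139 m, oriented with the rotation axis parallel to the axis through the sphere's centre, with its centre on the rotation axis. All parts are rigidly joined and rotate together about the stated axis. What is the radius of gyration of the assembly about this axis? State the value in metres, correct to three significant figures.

Point mass: I_cm = 0; centre at d = 0.715 m, so the parallel axis theorem gives I = 0 + (4.78)(0.715)² = 2.4437 kg m^2.
Solid sphere: I_cm = (2/5)MR² = (2/5)(4.39)(0.139)² = 0.033928 kg m^2; axis through the centre, so I = 0.033928 kg m^2.
Total I = 2.4776 kg m^2; total mass M = 9.17 kg.
k = √(I/M) = √(2.4776/9.17) = 0.51979 m.

0.520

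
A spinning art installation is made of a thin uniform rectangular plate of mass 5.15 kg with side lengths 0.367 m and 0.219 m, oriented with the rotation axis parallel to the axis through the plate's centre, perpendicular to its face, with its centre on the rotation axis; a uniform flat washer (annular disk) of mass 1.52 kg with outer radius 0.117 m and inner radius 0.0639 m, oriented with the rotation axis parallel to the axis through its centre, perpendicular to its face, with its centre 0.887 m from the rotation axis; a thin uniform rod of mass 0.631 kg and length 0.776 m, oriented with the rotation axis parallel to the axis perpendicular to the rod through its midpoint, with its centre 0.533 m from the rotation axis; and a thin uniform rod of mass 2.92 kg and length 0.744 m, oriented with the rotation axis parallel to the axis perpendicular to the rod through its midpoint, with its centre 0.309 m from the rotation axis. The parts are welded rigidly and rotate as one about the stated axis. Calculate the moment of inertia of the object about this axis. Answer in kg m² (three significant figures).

1.91

Rectangular plate: I_cm = (1/12)M(a²+b²) = (1/12)(5.15)[(0.367)² + (0.219)²] = 0.078387 kg m²; axis through the centre, so I = 0.078387 kg m².
Annular disk: I_cm = (1/2)M(R²+r²) = (1/2)(1.52)[(0.117)² + (0.0639)²] = 0.013507 kg m²; centre at d = 0.887 m, so I = I_cm + Md² gives I = 0.013507 + (1.52)(0.887)² = 1.2094 kg m².
Thin rod: I_cm = (1/12)ML² = (1/12)(0.631)(0.776)² = 0.031664 kg m²; centre at d = 0.533 m, so I = I_cm + Md² gives I = 0.031664 + (0.631)(0.533)² = 0.21092 kg m².
Thin rod: I_cm = (1/12)ML² = (1/12)(2.92)(0.744)² = 0.13469 kg m²; centre at d = 0.309 m, so I = I_cm + Md² gives I = 0.13469 + (2.92)(0.309)² = 0.4135 kg m².
Total I = 0.078387 + 1.2094 + 0.21092 + 0.4135 = 1.9122 kg m².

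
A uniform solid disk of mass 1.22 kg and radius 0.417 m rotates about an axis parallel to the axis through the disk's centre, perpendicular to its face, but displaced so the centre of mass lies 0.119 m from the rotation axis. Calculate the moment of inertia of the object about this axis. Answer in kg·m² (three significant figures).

0.123

I_cm = (1/2)MR² = (1/2)(1.22)(0.417)² = 0.10607 kg·m²; centre at d = 0.119 m, so I = I_cm + Md² gives I = 0.10607 + (1.22)(0.119)² = 0.12335 kg·m².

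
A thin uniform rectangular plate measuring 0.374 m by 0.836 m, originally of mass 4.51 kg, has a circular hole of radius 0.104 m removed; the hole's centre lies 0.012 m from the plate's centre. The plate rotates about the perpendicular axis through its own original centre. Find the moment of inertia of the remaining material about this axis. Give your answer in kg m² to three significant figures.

0.313

Unpierced body about its centre: I₀ = (1/12)M(a²+b²) = (1/12)(4.51)[(0.374)² + (0.836)²] = 0.31524 kg m².
The removed disk has mass m = M·πr²/(ab) = (4.51)·π(0.104)²/(0.374·0.836) = 0.49013 kg (same uniform areal density).
Its moment of inertia about the rotation axis (parallel-axis theorem): I_hole = (1/2)mr² + md² = (1/2)(0.49013)(0.104)² + (0.49013)(0.012)² = 0.0027212 kg m².
Treating the hole as negative mass, I = I₀ − I_hole = 0.31524 − 0.0027212 = 0.31252 kg m².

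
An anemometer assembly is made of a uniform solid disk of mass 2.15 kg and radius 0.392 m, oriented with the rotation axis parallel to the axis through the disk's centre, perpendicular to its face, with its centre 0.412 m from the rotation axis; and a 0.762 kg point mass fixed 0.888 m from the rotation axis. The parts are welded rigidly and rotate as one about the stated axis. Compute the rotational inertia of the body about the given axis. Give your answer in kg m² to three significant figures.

1.13

Solid disk: I_cm = (1/2)MR² = (1/2)(2.15)(0.392)² = 0.16519 kg m²; centre at d = 0.412 m, so the parallel axis theorem gives I = 0.16519 + (2.15)(0.412)² = 0.53014 kg m².
Point mass: I_cm = 0; centre at d = 0.888 m, so the parallel axis theorem gives I = 0 + (0.762)(0.888)² = 0.60087 kg m².
Total I = 0.53014 + 0.60087 = 1.131 kg m².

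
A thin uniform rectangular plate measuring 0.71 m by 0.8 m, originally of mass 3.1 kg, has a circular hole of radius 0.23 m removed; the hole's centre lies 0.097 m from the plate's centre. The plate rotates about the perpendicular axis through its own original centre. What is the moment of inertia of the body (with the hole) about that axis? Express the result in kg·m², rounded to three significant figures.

Unpierced body about its centre: I₀ = (1/12)M(a²+b²) = (1/12)(3.1)[(0.71)² + (0.8)²] = 0.29556 kg·m².
The removed disk has mass m = M·πr²/(ab) = (3.1)·π(0.23)²/(0.71·0.8) = 0.90702 kg (same uniform areal density).
Its moment of inertia about the rotation axis (parallel-axis theorem): I_hole = (1/2)mr² + md² = (1/2)(0.90702)(0.23)² + (0.90702)(0.097)² = 0.032525 kg·m².
Treating the hole as negative mass, I = I₀ − I_hole = 0.29556 − 0.032525 = 0.26303 kg·m².

0.263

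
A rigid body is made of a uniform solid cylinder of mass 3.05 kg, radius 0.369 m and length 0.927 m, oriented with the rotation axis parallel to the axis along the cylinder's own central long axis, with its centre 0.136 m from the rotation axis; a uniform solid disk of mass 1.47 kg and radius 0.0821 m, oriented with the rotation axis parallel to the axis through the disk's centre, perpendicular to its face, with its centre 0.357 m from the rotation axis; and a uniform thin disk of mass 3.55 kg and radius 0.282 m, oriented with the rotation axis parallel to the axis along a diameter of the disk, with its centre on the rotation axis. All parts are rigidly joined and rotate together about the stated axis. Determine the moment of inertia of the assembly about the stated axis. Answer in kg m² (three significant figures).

0.527

Solid cylinder: I_cm = (1/2)MR² = (1/2)(3.05)(0.369)² = 0.20765 kg m²; centre at d = 0.136 m, so the parallel axis theorem gives I = 0.20765 + (3.05)(0.136)² = 0.26406 kg m².
Solid disk: I_cm = (1/2)MR² = (1/2)(1.47)(0.0821)² = 0.0049542 kg m²; centre at d = 0.357 m, so the parallel axis theorem gives I = 0.0049542 + (1.47)(0.357)² = 0.1923 kg m².
Thin disk: I_cm = (1/4)MR² = (1/4)(3.55)(0.282)² = 0.070578 kg m²; axis through the centre, so I = 0.070578 kg m².
Total I = 0.26406 + 0.1923 + 0.070578 = 0.52694 kg m².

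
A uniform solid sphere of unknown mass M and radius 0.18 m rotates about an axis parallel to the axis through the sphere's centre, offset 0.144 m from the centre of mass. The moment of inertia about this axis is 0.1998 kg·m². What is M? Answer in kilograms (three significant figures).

5.93

I = I_cm + Md² = (2/5)MR² + Md² = M·[0.4·(0.18)² + (0.144)²] = M·0.033696.
So M = 0.1998 / 0.033696 = 5.9295 kg.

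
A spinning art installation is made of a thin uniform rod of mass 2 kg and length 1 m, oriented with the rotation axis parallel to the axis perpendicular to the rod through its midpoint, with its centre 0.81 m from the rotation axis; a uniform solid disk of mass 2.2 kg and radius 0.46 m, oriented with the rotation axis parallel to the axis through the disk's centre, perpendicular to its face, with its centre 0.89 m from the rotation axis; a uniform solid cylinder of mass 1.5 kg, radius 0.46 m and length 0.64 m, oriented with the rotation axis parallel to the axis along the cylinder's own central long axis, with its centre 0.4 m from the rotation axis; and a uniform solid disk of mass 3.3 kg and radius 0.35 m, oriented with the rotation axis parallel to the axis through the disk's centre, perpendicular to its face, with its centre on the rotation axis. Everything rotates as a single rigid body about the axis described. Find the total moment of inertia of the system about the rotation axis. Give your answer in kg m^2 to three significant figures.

Thin rod: I_cm = (1/12)ML² = (1/12)(2)(1)² = 0.16667 kg m^2; centre at d = 0.81 m, so the parallel axis theorem gives I = 0.16667 + (2)(0.81)² = 1.4789 kg m^2.
Solid disk: I_cm = (1/2)MR² = (1/2)(2.2)(0.46)² = 0.23276 kg m^2; centre at d = 0.89 m, so the parallel axis theorem gives I = 0.23276 + (2.2)(0.89)² = 1.9754 kg m^2.
Solid cylinder: I_cm = (1/2)MR² = (1/2)(1.5)(0.46)² = 0.1587 kg m^2; centre at d = 0.4 m, so the parallel axis theorem gives I = 0.1587 + (1.5)(0.4)² = 0.3987 kg m^2.
Solid disk: I_cm = (1/2)MR² = (1/2)(3.3)(0.35)² = 0.20212 kg m^2; axis through the centre, so I = 0.20212 kg m^2.
Total I = 1.4789 + 1.9754 + 0.3987 + 0.20212 = 4.0551 kg m^2.

4.06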